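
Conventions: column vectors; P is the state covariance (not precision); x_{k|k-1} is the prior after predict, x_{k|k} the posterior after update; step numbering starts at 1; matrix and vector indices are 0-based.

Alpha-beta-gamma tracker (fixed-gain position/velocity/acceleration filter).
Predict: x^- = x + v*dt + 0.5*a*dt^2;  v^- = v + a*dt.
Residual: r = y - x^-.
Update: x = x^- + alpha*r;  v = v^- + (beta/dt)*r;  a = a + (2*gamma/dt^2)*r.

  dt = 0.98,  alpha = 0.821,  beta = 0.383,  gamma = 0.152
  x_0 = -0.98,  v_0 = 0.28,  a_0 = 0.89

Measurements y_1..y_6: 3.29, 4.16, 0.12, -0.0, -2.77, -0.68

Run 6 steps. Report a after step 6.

a_post = -0.6453

step 1: x_pred=-0.2782  r=3.5682  x^+=2.6513  v^+=2.5467  a^+=2.0195
step 2: x_pred=6.1168  r=-1.9568  x^+=4.5103  v^+=3.7610  a^+=1.4001
step 3: x_pred=8.8684  r=-8.7484  x^+=1.6860  v^+=1.7141  a^+=-1.3691
step 4: x_pred=2.7083  r=-2.7083  x^+=0.4848  v^+=-0.6861  a^+=-2.2264
step 5: x_pred=-1.2567  r=-1.5133  x^+=-2.4991  v^+=-3.4594  a^+=-2.7054
step 6: x_pred=-7.1884  r=6.5084  x^+=-1.8450  v^+=-3.5671  a^+=-0.6453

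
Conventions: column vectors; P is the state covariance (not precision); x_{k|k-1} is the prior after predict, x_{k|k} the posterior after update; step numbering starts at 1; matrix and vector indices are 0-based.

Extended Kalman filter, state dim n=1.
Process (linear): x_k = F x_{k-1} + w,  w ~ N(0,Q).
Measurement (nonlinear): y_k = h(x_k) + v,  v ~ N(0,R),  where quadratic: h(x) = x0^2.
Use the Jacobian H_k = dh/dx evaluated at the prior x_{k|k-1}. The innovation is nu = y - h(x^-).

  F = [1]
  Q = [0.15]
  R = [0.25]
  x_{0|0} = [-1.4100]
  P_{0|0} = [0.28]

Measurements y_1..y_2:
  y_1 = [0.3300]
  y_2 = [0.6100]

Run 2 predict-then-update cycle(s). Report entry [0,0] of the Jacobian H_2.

H_jac[0,0] = -1.7242

step 1: x^-=[-1.4100]  P^-=[0.4300]  H_jac=[-2.8200]  S=[3.6695]  K=[-0.3305]  nu=[-1.6581]  x^+=[-0.8621]  P^+=[0.0293]
step 2: x^-=[-0.8621]  P^-=[0.1793]  H_jac=[-1.7242]  S=[0.7830]  K=[-0.3948]  nu=[-0.1332]  x^+=[-0.8095]  P^+=[0.0572]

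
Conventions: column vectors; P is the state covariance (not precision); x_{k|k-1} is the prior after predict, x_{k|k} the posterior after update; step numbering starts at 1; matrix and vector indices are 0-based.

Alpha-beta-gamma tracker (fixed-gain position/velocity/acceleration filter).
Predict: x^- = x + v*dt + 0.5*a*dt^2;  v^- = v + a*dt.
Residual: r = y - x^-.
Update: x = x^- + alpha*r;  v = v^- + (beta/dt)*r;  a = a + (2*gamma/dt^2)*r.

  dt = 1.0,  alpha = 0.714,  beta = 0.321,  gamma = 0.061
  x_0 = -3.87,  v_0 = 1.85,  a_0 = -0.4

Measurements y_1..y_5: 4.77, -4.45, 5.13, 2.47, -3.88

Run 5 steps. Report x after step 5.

step 1: x_pred=-2.2200  r=6.9900  x^+=2.7709  v^+=3.6938  a^+=0.4528
step 2: x_pred=6.6910  r=-11.1410  x^+=-1.2637  v^+=0.5703  a^+=-0.9064
step 3: x_pred=-1.1466  r=6.2766  x^+=3.3349  v^+=1.6787  a^+=-0.1407
step 4: x_pred=4.9432  r=-2.4732  x^+=3.1773  v^+=0.7441  a^+=-0.4424
step 5: x_pred=3.7002  r=-7.5802  x^+=-1.7121  v^+=-2.1316  a^+=-1.3672

x_post = -1.7121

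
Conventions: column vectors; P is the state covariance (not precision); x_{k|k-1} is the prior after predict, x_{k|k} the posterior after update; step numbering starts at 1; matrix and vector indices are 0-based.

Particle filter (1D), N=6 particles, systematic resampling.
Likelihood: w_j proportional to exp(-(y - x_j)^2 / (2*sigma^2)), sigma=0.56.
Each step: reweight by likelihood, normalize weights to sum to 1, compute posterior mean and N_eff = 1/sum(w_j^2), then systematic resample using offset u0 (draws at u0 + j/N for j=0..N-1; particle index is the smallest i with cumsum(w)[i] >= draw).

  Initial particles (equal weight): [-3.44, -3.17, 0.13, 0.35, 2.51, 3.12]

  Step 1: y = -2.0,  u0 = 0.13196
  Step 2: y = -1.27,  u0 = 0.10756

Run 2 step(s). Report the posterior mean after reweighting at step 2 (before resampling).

step 1: w=[0.2439, 0.7503, 0.0048, 0.0010, 0.0000, 0.0000]  mean=-3.2165  Neff=1.6066  idx=[0, 1, 1, 1, 1, 1]
step 2: w=[0.0335, 0.1933, 0.1933, 0.1933, 0.1933, 0.1933]  mean=-3.1791  Neff=5.3208  idx=[1, 2, 3, 3, 4, 5]

post_mean = -3.1791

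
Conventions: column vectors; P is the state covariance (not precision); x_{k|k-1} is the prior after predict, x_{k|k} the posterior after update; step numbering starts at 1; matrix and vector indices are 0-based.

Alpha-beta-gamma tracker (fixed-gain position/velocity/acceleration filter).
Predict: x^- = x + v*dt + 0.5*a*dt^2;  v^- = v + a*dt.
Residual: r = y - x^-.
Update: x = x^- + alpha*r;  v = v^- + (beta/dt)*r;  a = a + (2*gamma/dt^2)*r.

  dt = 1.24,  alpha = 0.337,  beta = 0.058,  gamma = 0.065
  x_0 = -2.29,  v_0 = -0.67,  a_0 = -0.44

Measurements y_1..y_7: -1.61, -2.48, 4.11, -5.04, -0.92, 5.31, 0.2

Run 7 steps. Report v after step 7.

step 1: x_pred=-3.4591  r=1.8491  x^+=-2.8359  v^+=-1.1291  a^+=-0.2837
step 2: x_pred=-4.4541  r=1.9741  x^+=-3.7888  v^+=-1.3885  a^+=-0.1168
step 3: x_pred=-5.6004  r=9.7104  x^+=-2.3280  v^+=-1.0791  a^+=0.7042
step 4: x_pred=-3.1247  r=-1.9153  x^+=-3.7701  v^+=-0.2955  a^+=0.5423
step 5: x_pred=-3.7196  r=2.7996  x^+=-2.7761  v^+=0.5079  a^+=0.7790
step 6: x_pred=-1.5474  r=6.8574  x^+=0.7635  v^+=1.7946  a^+=1.3588
step 7: x_pred=4.0335  r=-3.8335  x^+=2.7416  v^+=3.3002  a^+=1.0346

v_post = 3.3002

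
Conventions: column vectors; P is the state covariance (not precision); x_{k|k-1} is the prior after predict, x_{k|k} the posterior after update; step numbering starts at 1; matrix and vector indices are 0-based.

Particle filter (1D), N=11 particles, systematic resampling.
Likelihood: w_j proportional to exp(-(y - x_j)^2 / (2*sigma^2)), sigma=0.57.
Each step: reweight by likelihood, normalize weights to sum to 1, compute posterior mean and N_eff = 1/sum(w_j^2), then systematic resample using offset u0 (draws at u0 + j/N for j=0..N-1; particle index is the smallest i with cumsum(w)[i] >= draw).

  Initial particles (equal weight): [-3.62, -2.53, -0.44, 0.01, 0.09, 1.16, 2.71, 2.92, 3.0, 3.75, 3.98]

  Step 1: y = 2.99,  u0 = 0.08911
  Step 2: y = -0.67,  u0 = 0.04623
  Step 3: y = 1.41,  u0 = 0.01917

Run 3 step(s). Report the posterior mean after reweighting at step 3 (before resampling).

step 1: w=[0.0000, 0.0000, 0.0000, 0.0000, 0.0000, 0.0016, 0.2520, 0.2822, 0.2843, 0.1169, 0.0629]  mean=3.0506  Neff=4.1388  idx=[6, 6, 7, 7, 7, 8, 8, 8, 8, 9, 10]
step 2: w=[0.4020, 0.4020, 0.0423, 0.0423, 0.0423, 0.0173, 0.0173, 0.0173, 0.0173, 0.0000, 0.0000]  mean=2.7567  Neff=3.0322  idx=[0, 0, 0, 0, 1, 1, 1, 1, 1, 3, 6]
step 3: w=[0.1033, 0.1033, 0.1033, 0.1033, 0.1033, 0.1033, 0.1033, 0.1033, 0.1033, 0.0417, 0.0284]  mean=2.7270  Neff=10.1398  idx=[0, 1, 1, 2, 3, 4, 5, 6, 7, 8, 8]

post_mean = 2.7270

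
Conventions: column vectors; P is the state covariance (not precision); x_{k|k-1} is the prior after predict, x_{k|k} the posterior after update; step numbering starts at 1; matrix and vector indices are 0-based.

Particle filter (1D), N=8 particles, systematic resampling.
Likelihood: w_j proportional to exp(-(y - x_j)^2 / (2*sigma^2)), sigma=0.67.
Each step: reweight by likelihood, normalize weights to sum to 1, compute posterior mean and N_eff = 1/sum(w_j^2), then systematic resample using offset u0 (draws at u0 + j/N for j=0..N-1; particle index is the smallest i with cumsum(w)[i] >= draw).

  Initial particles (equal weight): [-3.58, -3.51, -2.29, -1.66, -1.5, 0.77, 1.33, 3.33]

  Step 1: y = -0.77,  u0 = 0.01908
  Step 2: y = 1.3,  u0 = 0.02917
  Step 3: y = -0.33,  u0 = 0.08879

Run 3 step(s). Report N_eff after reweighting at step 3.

N_eff = 7.7726

step 1: w=[0.0001, 0.0002, 0.0680, 0.3690, 0.4925, 0.0635, 0.0066, 0.0000]  mean=-1.4507  Neff=2.5809  idx=[2, 3, 3, 3, 4, 4, 4, 4]
step 2: w=[0.0007, 0.0705, 0.0705, 0.0705, 0.1969, 0.1969, 0.1969, 0.1969]  mean=-1.5344  Neff=5.8813  idx=[1, 3, 4, 4, 5, 6, 6, 7]
step 3: w=[0.0880, 0.0880, 0.1373, 0.1373, 0.1373, 0.1373, 0.1373, 0.1373]  mean=-1.5281  Neff=7.7726  idx=[1, 2, 3, 4, 5, 5, 6, 7]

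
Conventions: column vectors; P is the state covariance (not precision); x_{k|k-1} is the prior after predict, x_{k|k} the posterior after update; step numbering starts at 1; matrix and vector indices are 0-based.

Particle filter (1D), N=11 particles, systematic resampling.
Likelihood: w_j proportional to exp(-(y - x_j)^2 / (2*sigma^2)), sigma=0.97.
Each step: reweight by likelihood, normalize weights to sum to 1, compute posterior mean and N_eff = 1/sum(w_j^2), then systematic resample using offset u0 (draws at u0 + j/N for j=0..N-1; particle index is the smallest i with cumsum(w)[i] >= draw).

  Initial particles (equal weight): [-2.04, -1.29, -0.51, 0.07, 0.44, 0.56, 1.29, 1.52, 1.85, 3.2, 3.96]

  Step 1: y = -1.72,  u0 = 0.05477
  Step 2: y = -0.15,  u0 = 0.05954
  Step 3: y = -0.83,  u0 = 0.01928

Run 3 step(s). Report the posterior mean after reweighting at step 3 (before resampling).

step 1: w=[0.3567, 0.3414, 0.1730, 0.0686, 0.0316, 0.0238, 0.0031, 0.0014, 0.0004, 0.0000, 0.0000]  mean=-1.2174  Neff=3.5713  idx=[0, 0, 0, 0, 1, 1, 1, 1, 2, 3, 4]
step 2: w=[0.0280, 0.0280, 0.0280, 0.0280, 0.0938, 0.0938, 0.0938, 0.0938, 0.1747, 0.1824, 0.1555]  mean=-0.7207  Neff=7.9166  idx=[2, 4, 5, 6, 7, 8, 8, 9, 9, 10, 10]
step 3: w=[0.0569, 0.1106, 0.1106, 0.1106, 0.1106, 0.1172, 0.1172, 0.0805, 0.0805, 0.0525, 0.0525]  mean=-0.7490  Neff=10.1861  idx=[0, 1, 2, 3, 3, 4, 5, 6, 7, 8, 9]

post_mean = -0.7490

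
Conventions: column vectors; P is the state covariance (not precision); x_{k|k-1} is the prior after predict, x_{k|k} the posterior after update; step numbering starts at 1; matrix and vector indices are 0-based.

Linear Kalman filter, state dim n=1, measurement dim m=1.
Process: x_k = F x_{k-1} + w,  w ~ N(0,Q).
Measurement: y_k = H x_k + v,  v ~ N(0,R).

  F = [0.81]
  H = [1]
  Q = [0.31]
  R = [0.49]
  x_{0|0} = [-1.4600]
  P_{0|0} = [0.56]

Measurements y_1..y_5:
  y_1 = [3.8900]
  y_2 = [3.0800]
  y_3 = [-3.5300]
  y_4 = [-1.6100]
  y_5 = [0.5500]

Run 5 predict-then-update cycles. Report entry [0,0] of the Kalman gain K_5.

K[0,0] = 0.4880

step 1: x^-=[-1.1826]  P^-=[0.6774]  S=[1.1674]  K=[0.5803]  nu=[5.0726]  x^+=[1.7609]  P^+=[0.2843]
step 2: x^-=[1.4263]  P^-=[0.4966]  S=[0.9866]  K=[0.5033]  nu=[1.6537]  x^+=[2.2586]  P^+=[0.2466]
step 3: x^-=[1.8295]  P^-=[0.4718]  S=[0.9618]  K=[0.4905]  nu=[-5.3595]  x^+=[-0.7996]  P^+=[0.2404]
step 4: x^-=[-0.6477]  P^-=[0.4677]  S=[0.9577]  K=[0.4884]  nu=[-0.9623]  x^+=[-1.1176]  P^+=[0.2393]
step 5: x^-=[-0.9053]  P^-=[0.4670]  S=[0.9570]  K=[0.4880]  nu=[1.4553]  x^+=[-0.1951]  P^+=[0.2391]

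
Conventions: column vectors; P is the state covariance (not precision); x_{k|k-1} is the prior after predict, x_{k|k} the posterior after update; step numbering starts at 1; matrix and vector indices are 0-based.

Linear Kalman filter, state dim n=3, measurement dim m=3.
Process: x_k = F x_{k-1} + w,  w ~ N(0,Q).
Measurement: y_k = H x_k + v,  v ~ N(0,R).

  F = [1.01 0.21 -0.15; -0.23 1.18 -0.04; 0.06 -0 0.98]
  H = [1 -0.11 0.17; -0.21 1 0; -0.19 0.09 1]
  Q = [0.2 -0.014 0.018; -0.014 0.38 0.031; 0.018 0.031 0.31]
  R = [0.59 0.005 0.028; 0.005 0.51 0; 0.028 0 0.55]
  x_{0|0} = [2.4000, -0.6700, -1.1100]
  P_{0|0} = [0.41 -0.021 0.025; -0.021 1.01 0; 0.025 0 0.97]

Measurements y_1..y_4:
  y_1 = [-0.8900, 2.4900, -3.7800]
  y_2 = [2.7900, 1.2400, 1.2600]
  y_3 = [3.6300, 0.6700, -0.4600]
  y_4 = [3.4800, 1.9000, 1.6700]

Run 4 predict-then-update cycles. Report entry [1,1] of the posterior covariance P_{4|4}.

P_post[1,1] = 0.3281

step 1: x^-=[2.4498, -1.2982, -0.9438]  P^-=[0.6681 0.1227 -0.0755; 0.1227 1.8214 -0.0199; -0.0755 -0.0199 1.2460]  S=[1.2643 -0.2108 0.0373; -0.2108 2.3094 0.1609; 0.0373 0.1609 1.8558]  K=[0.5191 0.0480 -0.1177; 0.0667 0.7839 -0.0043; 0.0826 -0.0416 0.6801]  nu=[-3.3222, 4.3027, -2.2539]  x^+=[1.1969, 1.8627, -2.9300]  P^+=[0.3133 0.0928 0.0010; 0.0928 0.4196 -0.0206; 0.0010 -0.0206 0.3784]
step 2: x^-=[2.0396, 2.0399, -2.7996]  P^-=[0.5870 0.1295 -0.0208; 0.1295 0.9331 -0.0056; -0.0208 -0.0056 0.6747]  S=[1.1724 -0.0887 0.0167; -0.0887 1.4146 0.0791; 0.0167 0.0791 1.2559]  K=[0.4901 0.0410 -0.1052; 0.0708 0.6448 0.0013; 0.0709 -0.0267 0.5407]  nu=[1.4508, -0.3716, 4.2636]  x^+=[2.2869, 1.9084, -0.3816]  P^+=[0.2951 0.0853 0.0043; 0.0853 0.3471 -0.0124; 0.0043 -0.0124 0.3013]
step 3: x^-=[2.7678, 1.7412, -0.2367]  P^-=[0.5588 0.1051 -0.0057; 0.1051 0.8343 0.0059; -0.0057 0.0059 0.6009]  S=[1.1510 -0.0954 0.0213; -0.0954 1.3248 0.0825; 0.0213 0.0825 1.1775]  K=[0.4790 0.0313 -0.0978; 0.0635 0.6172 0.0074; 0.0720 -0.0213 0.5119]  nu=[1.0940, -0.4899, 0.1459]  x^+=[3.2622, 1.5093, -0.0728]  P^+=[0.2875 0.0787 0.0071; 0.0787 0.3316 -0.0090; 0.0071 -0.0090 0.2857]
step 4: x^-=[3.6227, 1.0336, 0.1244]  P^-=[0.5461 0.0948 -0.0004; 0.0948 0.8157 0.0093; -0.0004 0.0093 0.5863]  S=[1.1416 -0.1008 0.0250; -0.1008 1.3099 0.0848; 0.0250 0.0848 1.1612]  K=[0.4737 0.0274 -0.0946; 0.0596 0.6114 0.0098; 0.0732 -0.0199 0.5056]  nu=[-0.0501, 1.6272, 2.1409]  x^+=[3.4410, 2.0465, 1.1707]  P^+=[0.2839 0.0760 0.0083; 0.0760 0.3281 -0.0080; 0.0083 -0.0080 0.2824]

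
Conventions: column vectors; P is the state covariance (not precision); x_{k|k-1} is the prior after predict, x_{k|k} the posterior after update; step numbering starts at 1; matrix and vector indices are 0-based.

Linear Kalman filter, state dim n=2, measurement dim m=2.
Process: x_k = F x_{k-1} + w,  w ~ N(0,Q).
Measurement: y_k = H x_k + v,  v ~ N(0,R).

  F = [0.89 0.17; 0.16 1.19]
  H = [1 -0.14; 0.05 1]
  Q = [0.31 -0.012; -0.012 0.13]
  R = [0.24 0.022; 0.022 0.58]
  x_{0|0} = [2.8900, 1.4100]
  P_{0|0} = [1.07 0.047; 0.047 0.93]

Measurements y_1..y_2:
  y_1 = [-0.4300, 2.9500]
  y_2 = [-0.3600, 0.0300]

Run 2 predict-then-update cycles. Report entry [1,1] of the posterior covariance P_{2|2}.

P_post[1,1] = 0.3221

step 1: x^-=[2.8118, 2.1403]  P^-=[1.1986 0.3796; 0.3796 1.4923]  S=[1.3616 0.2499; 0.2499 2.1132]  K=[0.8209 0.1109; -0.0061 0.7159]  nu=[-2.9422, 0.6691]  x^+=[0.4707, 2.6371]  P^+=[0.2095 0.0719; 0.0719 0.4115]
step 2: x^-=[0.8672, 3.2135]  P^-=[0.5096 0.1792; 0.1792 0.7454]  S=[0.7141 0.1210; 0.1210 1.3446]  K=[0.6629 0.0925; 0.0098 0.5602]  nu=[-0.7773, -3.2269]  x^+=[0.0534, 1.3983]  P^+=[0.1695 0.0598; 0.0598 0.3221]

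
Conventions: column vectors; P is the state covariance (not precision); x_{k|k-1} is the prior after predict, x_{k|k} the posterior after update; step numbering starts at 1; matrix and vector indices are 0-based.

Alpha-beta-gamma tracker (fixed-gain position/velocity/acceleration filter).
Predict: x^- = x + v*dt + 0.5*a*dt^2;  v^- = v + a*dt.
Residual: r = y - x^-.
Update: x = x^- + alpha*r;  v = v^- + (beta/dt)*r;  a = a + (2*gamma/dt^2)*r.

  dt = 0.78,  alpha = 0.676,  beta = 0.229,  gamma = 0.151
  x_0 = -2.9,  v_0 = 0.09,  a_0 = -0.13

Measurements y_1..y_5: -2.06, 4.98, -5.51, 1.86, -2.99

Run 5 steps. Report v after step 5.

v_post = -0.4366

step 1: x_pred=-2.8693  r=0.8093  x^+=-2.3222  v^+=0.2262  a^+=0.2717
step 2: x_pred=-2.0631  r=7.0431  x^+=2.6980  v^+=2.5060  a^+=3.7678
step 3: x_pred=5.7989  r=-11.3089  x^+=-1.8459  v^+=2.1247  a^+=-1.8457
step 4: x_pred=-0.7501  r=2.6101  x^+=1.0143  v^+=1.4514  a^+=-0.5501
step 5: x_pred=1.9791  r=-4.9691  x^+=-1.3800  v^+=-0.4366  a^+=-3.0166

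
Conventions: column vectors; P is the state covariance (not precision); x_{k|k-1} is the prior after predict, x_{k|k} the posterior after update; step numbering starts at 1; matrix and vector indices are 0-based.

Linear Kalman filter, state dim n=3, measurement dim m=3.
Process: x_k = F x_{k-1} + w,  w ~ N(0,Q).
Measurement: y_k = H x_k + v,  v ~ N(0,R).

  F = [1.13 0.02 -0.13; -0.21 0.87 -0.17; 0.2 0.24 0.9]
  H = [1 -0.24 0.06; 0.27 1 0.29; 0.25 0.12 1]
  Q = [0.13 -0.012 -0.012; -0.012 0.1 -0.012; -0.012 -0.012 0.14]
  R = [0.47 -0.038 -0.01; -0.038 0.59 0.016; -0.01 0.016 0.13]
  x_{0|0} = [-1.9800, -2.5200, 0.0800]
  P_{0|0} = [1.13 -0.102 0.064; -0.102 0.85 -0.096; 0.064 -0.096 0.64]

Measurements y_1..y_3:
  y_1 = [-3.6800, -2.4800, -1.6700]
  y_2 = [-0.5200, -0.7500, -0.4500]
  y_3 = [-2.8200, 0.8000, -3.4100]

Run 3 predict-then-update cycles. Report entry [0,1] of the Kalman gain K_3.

K[0,1] = 0.0623

step 1: x^-=[-2.2982, -1.7902, -0.9288]  P^-=[1.5611 -0.3504 0.2092; -0.3504 0.8819 -0.0780; 0.2092 -0.0780 0.7243]  S=[2.2801 -0.0785 0.6078; -0.0785 1.4449 0.3292; 0.6078 0.3292 1.0295]  K=[0.7071 0.1093 0.0890; -0.1993 0.5445 -0.1145; -0.1036 -0.0635 0.8268]  nu=[-1.7557, 0.2001, 0.0482]  x^+=[-3.5135, -1.3369, -0.7199]  P^+=[0.3249 -0.0279 -0.0716; -0.0279 0.3458 -0.0387; -0.0716 -0.0387 0.1300]
step 2: x^-=[-3.9034, -0.3029, -1.6714]  P^-=[0.5672 -0.0912 -0.0303; -0.0912 0.3963 0.0104; -0.0303 0.0104 0.2331]  S=[1.1007 -0.0706 0.0957; -0.0706 0.9993 0.1441; 0.0957 0.1441 0.3861]  K=[0.5296 0.0761 0.1008; -0.1444 0.3662 -0.0097; -0.0720 -0.0237 0.6140]  nu=[3.4110, 1.0915, 2.2336]  x^+=[-1.7887, -0.4174, -0.5715]  P^+=[0.2420 -0.0249 -0.0485; -0.0249 0.2326 -0.0156; -0.0485 -0.0156 0.0942]
step 3: x^-=[-1.9553, 0.1097, -0.9723]  P^-=[0.4538 -0.0779 -0.0219; -0.0779 0.2997 0.0081; -0.0219 0.0081 0.2127]  S=[0.9764 -0.0633 0.0788; -0.0633 0.9000 0.1232; 0.0788 0.1232 0.3617]  K=[0.4784 0.0623 0.1018; -0.1327 0.3039 -0.0065; -0.0602 -0.0145 0.5937]  nu=[-0.7800, 1.5002, -1.9620]  x^+=[-2.4348, 0.6819, -2.1120]  P^+=[0.2176 -0.0264 -0.0418; -0.0264 0.1947 -0.0114; -0.0418 -0.0114 0.0894]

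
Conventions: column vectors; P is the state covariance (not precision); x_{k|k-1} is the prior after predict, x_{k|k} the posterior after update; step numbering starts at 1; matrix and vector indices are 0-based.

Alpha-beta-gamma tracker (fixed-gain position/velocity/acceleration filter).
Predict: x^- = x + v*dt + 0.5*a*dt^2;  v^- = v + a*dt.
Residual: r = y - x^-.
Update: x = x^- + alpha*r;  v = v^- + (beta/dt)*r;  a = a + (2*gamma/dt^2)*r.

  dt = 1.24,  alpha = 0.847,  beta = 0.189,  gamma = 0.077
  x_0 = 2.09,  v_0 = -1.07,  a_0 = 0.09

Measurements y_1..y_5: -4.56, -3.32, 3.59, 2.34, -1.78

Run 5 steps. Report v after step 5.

step 1: x_pred=0.8324  r=-5.3924  x^+=-3.7350  v^+=-1.7803  a^+=-0.4501
step 2: x_pred=-6.2886  r=2.9686  x^+=-3.7742  v^+=-1.8859  a^+=-0.1528
step 3: x_pred=-6.2302  r=9.8202  x^+=2.0875  v^+=-0.5786  a^+=0.8308
step 4: x_pred=2.0088  r=0.3312  x^+=2.2893  v^+=0.5021  a^+=0.8640
step 5: x_pred=3.5761  r=-5.3561  x^+=-0.9605  v^+=0.7570  a^+=0.3275

v_post = 0.7570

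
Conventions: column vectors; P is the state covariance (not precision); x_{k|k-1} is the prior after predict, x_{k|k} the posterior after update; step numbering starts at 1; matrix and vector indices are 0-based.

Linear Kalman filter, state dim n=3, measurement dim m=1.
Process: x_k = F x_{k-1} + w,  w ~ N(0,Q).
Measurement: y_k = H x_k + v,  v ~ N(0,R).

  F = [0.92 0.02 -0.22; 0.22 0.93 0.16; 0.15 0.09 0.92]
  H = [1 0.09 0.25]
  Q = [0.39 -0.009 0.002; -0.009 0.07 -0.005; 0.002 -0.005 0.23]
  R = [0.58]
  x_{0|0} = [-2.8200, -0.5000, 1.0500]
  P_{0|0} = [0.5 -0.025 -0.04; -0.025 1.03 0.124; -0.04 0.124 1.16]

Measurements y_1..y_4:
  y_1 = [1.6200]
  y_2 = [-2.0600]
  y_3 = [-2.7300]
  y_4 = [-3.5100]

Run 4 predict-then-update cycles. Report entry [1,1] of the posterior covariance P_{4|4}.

P_post[1,1] = 1.0933

step 1: x^-=[-2.8354, -0.9174, 0.4980]  P^-=[0.8839 0.0201 -0.1968; 0.0201 1.0386 0.3633; -0.1968 0.3633 1.2402]  S=[1.4714]  K=[0.5685; 0.1389; 0.0992]  nu=[4.4135]  x^+=[-0.3262, -0.3043, 0.9358]  P^+=[0.4083 -0.0961 -0.2798; -0.0961 1.0102 0.3430; -0.2798 0.3430 1.2258]
step 2: x^-=[-0.5121, -0.2051, 0.7846]  P^-=[0.9020 -0.1301 -0.4242; -0.1301 1.0379 0.4932; -0.4242 0.4932 1.2618]  S=[1.3560]  K=[0.5784; 0.0639; -0.0475]  nu=[-1.7256]  x^+=[-1.5102, -0.3153, 0.8666]  P^+=[0.4484 -0.1802 -0.3870; -0.1802 1.0324 0.4974; -0.3870 0.4974 1.2588]
step 3: x^-=[-1.5863, -0.4868, 0.5423]  P^-=[0.9765 -0.2367 -0.5200; -0.2367 1.0639 0.5979; -0.5200 0.5979 1.2846]  S=[1.3697]  K=[0.6025; 0.0062; -0.1059]  nu=[-1.2355]  x^+=[-2.3306, -0.4945, 0.6731]  P^+=[0.4794 -0.2418 -0.4326; -0.2418 1.0638 0.5988; -0.4326 0.5988 1.2692]
step 4: x^-=[-2.3022, -0.8649, 0.2252]  P^-=[1.0185 -0.3082 -0.5603; -0.3082 1.0946 0.6712; -0.5603 0.6712 1.2969]  S=[1.3830]  K=[0.6151; -0.0303; -0.1270]  nu=[-1.1863]  x^+=[-3.0319, -0.8290, 0.3758]  P^+=[0.4952 -0.2824 -0.4522; -0.2824 1.0933 0.6658; -0.4522 0.6658 1.2746]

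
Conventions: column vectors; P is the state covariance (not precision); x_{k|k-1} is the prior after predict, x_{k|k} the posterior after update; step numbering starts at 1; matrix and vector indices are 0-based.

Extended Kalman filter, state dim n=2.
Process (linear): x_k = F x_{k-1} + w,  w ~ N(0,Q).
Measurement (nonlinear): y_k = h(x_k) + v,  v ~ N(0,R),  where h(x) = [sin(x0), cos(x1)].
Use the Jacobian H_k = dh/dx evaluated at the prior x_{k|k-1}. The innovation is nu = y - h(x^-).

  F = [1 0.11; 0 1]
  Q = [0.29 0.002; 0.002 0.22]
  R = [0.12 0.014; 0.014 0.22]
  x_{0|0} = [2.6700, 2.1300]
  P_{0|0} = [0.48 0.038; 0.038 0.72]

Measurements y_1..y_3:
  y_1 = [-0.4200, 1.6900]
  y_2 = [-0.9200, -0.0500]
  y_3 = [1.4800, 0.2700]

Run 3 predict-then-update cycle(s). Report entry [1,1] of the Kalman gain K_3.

K[1,1] = -0.8453

step 1: x^-=[2.9043, 2.1300]  P^-=[0.7871 0.1192; 0.1192 0.9400]  H_jac=[-0.9720 0.0000; 0.0000 -0.8477]  S=[0.8636 0.1122; 0.1122 0.8954]  K=[-0.8856 -0.0019; -0.0188 -0.8875]  nu=[-0.6551, 2.2205]  x^+=[3.4803, 0.1716]  P^+=[0.1094 0.0151; 0.0151 0.2306]
step 2: x^-=[3.4992, 0.1716]  P^-=[0.4055 0.0425; 0.0425 0.4506]  H_jac=[-0.9367 0.0000; 0.0000 -0.1708]  S=[0.4758 0.0208; 0.0208 0.2331]  K=[-0.8001 0.0402; -0.0695 -0.3240]  nu=[-0.5700, -1.0353]  x^+=[3.9135, 0.5466]  P^+=[0.1019 0.0137; 0.0137 0.4229]
step 3: x^-=[3.9737, 0.5466]  P^-=[0.4000 0.0623; 0.0623 0.6429]  H_jac=[-0.6733 0.0000; 0.0000 -0.5198]  S=[0.3014 0.0358; 0.0358 0.3937]  K=[-0.8937 -0.0010; -0.0387 -0.8453]  nu=[2.2193, -0.5843]  x^+=[1.9909, 0.9546]  P^+=[0.1593 0.0245; 0.0245 0.3588]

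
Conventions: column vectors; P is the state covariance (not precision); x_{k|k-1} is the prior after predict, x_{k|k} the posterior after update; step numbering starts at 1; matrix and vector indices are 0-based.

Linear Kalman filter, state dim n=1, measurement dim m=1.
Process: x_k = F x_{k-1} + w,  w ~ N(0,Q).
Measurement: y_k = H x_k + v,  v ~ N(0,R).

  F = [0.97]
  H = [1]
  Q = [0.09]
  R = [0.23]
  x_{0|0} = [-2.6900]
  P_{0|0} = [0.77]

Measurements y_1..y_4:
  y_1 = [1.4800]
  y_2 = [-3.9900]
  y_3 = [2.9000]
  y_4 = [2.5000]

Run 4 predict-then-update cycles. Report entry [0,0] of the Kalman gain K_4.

step 1: x^-=[-2.6093]  P^-=[0.8145]  S=[1.0445]  K=[0.7798]  nu=[4.0893]  x^+=[0.5795]  P^+=[0.1794]
step 2: x^-=[0.5621]  P^-=[0.2588]  S=[0.4888]  K=[0.5294]  nu=[-4.5521]  x^+=[-1.8478]  P^+=[0.1218]
step 3: x^-=[-1.7924]  P^-=[0.2046]  S=[0.4346]  K=[0.4707]  nu=[4.6924]  x^+=[0.4165]  P^+=[0.1083]
step 4: x^-=[0.4040]  P^-=[0.1919]  S=[0.4219]  K=[0.4548]  nu=[2.0960]  x^+=[1.3573]  P^+=[0.1046]

K[0,0] = 0.4548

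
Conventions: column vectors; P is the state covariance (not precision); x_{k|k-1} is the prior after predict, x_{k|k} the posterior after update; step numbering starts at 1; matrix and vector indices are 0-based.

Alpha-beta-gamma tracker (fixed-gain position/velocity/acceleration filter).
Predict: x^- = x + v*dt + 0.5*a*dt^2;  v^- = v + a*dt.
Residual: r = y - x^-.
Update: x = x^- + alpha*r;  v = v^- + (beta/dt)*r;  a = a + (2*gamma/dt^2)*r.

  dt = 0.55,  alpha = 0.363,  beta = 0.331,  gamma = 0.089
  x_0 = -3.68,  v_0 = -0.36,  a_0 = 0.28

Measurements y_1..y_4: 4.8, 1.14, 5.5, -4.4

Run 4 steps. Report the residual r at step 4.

resid = -15.9323

step 1: x_pred=-3.8357  r=8.6357  x^+=-0.7009  v^+=4.9911  a^+=5.3615
step 2: x_pred=2.8551  r=-1.7151  x^+=2.2325  v^+=6.9077  a^+=4.3522
step 3: x_pred=6.6900  r=-1.1900  x^+=6.2581  v^+=8.5853  a^+=3.6520
step 4: x_pred=11.5323  r=-15.9323  x^+=5.7489  v^+=1.0055  a^+=-5.7231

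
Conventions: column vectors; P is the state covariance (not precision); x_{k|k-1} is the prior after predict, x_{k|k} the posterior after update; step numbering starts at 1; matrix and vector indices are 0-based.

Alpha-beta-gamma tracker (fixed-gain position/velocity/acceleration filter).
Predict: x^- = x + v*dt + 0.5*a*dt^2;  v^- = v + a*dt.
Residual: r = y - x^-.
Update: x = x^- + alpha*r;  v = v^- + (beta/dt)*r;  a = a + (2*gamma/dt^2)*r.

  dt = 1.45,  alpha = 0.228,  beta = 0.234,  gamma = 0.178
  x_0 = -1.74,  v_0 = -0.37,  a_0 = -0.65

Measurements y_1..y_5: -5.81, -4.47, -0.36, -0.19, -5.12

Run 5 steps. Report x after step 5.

step 1: x_pred=-2.9598  r=-2.8502  x^+=-3.6097  v^+=-1.7725  a^+=-1.1326
step 2: x_pred=-7.3704  r=2.9004  x^+=-6.7091  v^+=-2.9467  a^+=-0.6415
step 3: x_pred=-11.6561  r=11.2961  x^+=-9.0806  v^+=-2.0539  a^+=1.2712
step 4: x_pred=-10.7224  r=10.5324  x^+=-8.3210  v^+=1.4890  a^+=3.0546
step 5: x_pred=-2.9508  r=-2.1692  x^+=-3.4454  v^+=5.5681  a^+=2.6873

x_post = -3.4454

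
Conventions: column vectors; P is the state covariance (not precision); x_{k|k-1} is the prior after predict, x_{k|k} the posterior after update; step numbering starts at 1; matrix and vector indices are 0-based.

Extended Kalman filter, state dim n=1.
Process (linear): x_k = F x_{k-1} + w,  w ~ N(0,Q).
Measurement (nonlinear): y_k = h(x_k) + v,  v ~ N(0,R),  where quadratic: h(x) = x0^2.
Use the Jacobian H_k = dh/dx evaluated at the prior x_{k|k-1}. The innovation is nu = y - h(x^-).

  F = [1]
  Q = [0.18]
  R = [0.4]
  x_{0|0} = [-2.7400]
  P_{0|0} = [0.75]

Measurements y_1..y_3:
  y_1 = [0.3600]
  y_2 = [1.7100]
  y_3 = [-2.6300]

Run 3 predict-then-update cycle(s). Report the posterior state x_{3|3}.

x_post = [-0.0266]

step 1: x^-=[-2.7400]  P^-=[0.9300]  H_jac=[-5.4800]  S=[28.3283]  K=[-0.1799]  nu=[-7.1476]  x^+=[-1.4541]  P^+=[0.0131]
step 2: x^-=[-1.4541]  P^-=[0.1931]  H_jac=[-2.9082]  S=[2.0335]  K=[-0.2762]  nu=[-0.4044]  x^+=[-1.3424]  P^+=[0.0380]
step 3: x^-=[-1.3424]  P^-=[0.2180]  H_jac=[-2.6848]  S=[1.9713]  K=[-0.2969]  nu=[-4.4320]  x^+=[-0.0266]  P^+=[0.0442]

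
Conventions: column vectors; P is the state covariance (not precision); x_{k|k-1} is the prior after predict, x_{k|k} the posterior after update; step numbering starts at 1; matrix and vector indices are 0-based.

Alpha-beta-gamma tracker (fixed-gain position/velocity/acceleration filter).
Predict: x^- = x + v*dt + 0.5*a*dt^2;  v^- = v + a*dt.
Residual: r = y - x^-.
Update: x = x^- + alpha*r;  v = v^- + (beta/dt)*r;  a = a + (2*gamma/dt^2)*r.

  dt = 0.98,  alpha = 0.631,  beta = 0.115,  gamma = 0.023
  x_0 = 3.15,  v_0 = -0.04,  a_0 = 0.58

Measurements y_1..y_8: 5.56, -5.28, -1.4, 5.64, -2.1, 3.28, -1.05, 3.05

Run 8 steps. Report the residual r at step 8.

step 1: x_pred=3.3893  r=2.1707  x^+=4.7590  v^+=0.7831  a^+=0.6840
step 2: x_pred=5.8549  r=-11.1349  x^+=-1.1712  v^+=0.1468  a^+=0.1506
step 3: x_pred=-0.9550  r=-0.4450  x^+=-1.2358  v^+=0.2422  a^+=0.1293
step 4: x_pred=-0.9364  r=6.5764  x^+=3.2133  v^+=1.1406  a^+=0.4443
step 5: x_pred=4.5445  r=-6.6445  x^+=0.3518  v^+=0.7964  a^+=0.1261
step 6: x_pred=1.1928  r=2.0872  x^+=2.5098  v^+=1.1648  a^+=0.2260
step 7: x_pred=3.7599  r=-4.8099  x^+=0.7249  v^+=0.8219  a^+=-0.0043
step 8: x_pred=1.5283  r=1.5217  x^+=2.4885  v^+=0.9962  a^+=0.0685

resid = 1.5217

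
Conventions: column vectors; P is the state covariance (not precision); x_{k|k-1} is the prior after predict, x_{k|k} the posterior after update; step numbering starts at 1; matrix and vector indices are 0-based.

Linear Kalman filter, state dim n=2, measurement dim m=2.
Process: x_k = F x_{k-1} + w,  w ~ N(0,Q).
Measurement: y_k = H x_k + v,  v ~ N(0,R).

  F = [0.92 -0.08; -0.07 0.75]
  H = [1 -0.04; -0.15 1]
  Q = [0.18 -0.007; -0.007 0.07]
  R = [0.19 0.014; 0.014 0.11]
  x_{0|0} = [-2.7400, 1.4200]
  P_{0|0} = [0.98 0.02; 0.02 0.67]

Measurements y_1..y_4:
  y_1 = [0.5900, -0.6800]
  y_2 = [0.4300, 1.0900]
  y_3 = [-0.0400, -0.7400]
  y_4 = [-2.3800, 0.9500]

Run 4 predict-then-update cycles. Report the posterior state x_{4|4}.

x_post = [-1.4422, 0.3480]

step 1: x^-=[-2.6344, 1.2568]  P^-=[1.0108 -0.0964; -0.0964 0.4496]  S=[1.2092 -0.2526; -0.2526 0.6112]  K=[0.8256 -0.0646; 0.0700 0.7881]  nu=[3.2747, -2.3320]  x^+=[0.2198, -0.3517]  P^+=[0.1571 0.0280; 0.0280 0.0919]
step 2: x^-=[0.2304, -0.2792]  P^-=[0.3094 -0.0031; -0.0031 0.1195]  S=[0.4999 -0.0404; -0.0404 0.2374]  K=[0.6108 -0.1049; 0.0253 0.5097]  nu=[0.1885, 1.4037]  x^+=[0.1982, 0.4410]  P^+=[0.1152 0.0143; 0.0143 0.0586]
step 3: x^-=[0.1471, 0.3169]  P^-=[0.2757 -0.0080; -0.0080 0.1020]  S=[0.4665 -0.0395; -0.0395 0.2206]  K=[0.5816 -0.1196; 0.0139 0.4703]  nu=[-0.1744, -1.0348]  x^+=[0.1694, -0.1722]  P^+=[0.1093 0.0114; 0.0114 0.0536]
step 4: x^-=[0.1697, -0.1410]  P^-=[0.2712 -0.0093; -0.0093 0.0995]  S=[0.4621 -0.0401; -0.0401 0.2184]  K=[0.5770 -0.1232; 0.0114 0.4641]  nu=[-2.5553, 1.1165]  x^+=[-1.4422, 0.3480]  P^+=[0.1083 0.0108; 0.0108 0.0528]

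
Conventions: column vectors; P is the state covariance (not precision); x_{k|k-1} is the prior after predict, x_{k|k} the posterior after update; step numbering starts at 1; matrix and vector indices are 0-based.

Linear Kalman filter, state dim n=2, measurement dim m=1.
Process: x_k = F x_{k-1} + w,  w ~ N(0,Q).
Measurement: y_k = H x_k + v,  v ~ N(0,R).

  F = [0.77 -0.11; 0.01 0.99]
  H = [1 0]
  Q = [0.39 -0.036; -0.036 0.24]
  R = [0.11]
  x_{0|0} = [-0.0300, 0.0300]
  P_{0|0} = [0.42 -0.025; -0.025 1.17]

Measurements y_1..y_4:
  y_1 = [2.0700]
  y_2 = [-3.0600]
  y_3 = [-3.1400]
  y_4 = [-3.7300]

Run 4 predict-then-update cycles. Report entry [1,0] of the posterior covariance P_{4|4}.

P_post[1,0] = -0.0462

step 1: x^-=[-0.0264, 0.0294]  P^-=[0.6574 -0.1792; -0.1792 1.3863]  S=[0.7674]  K=[0.8567; -0.2335]  nu=[2.0964]  x^+=[1.7695, -0.4602]  P^+=[0.0942 -0.0257; -0.0257 1.3444]
step 2: x^-=[1.4131, -0.4379]  P^-=[0.4665 -0.2012; -0.2012 1.5572]  S=[0.5765]  K=[0.8092; -0.3491]  nu=[-4.4731]  x^+=[-2.2065, 1.1236]  P^+=[0.0890 -0.0384; -0.0384 1.4869]
step 3: x^-=[-1.8226, 1.0903]  P^-=[0.4673 -0.2265; -0.2265 1.6966]  S=[0.5773]  K=[0.8094; -0.3923]  nu=[-1.3174]  x^+=[-2.8890, 1.6071]  P^+=[0.0890 -0.0432; -0.0432 1.6077]
step 4: x^-=[-2.4013, 1.5621]  P^-=[0.4696 -0.2432; -0.2432 1.8149]  S=[0.5796]  K=[0.8102; -0.4197]  nu=[-1.3287]  x^+=[-3.4778, 2.1198]  P^+=[0.0891 -0.0462; -0.0462 1.7128]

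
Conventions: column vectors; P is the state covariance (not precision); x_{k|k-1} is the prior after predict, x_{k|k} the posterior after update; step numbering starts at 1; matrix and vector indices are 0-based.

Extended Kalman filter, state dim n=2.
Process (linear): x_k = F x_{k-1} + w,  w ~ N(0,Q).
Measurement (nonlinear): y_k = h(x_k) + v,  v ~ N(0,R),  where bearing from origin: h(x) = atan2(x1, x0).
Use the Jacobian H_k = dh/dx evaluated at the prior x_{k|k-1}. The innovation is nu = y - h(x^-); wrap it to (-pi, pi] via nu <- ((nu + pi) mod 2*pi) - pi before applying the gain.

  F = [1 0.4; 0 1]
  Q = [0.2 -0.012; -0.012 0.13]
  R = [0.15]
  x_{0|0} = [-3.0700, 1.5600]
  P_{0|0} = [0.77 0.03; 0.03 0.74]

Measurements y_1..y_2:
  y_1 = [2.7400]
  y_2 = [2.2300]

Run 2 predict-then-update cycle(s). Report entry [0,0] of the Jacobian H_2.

step 1: x^-=[-2.4460, 1.5600]  P^-=[1.1124 0.3140; 0.3140 0.8700]  H_jac=[-0.1853 -0.2906]  S=[0.2955]  K=[-1.0065; -1.0525]  nu=[0.1661]  x^+=[-2.6132, 1.3851]  P^+=[0.8130 0.0009; 0.0009 0.5426]
step 2: x^-=[-2.0592, 1.3851]  P^-=[1.1006 0.2060; 0.2060 0.6726]  H_jac=[-0.2249 -0.3343]  S=[0.3118]  K=[-1.0146; -0.8697]  nu=[-0.3194]  x^+=[-1.7350, 1.6630]  P^+=[0.7796 -0.0692; -0.0692 0.4367]

H_jac[0,0] = -0.2249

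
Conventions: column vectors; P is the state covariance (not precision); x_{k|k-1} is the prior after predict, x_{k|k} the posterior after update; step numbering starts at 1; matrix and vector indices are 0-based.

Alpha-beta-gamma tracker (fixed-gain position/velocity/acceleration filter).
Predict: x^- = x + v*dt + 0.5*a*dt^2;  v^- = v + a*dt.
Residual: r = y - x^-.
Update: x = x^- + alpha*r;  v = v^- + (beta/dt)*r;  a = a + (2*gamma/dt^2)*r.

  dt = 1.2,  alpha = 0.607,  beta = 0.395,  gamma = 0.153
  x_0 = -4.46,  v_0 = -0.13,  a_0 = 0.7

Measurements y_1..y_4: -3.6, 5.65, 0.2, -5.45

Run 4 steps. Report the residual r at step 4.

step 1: x_pred=-4.1120  r=0.5120  x^+=-3.8012  v^+=0.8785  a^+=0.8088
step 2: x_pred=-2.1646  r=7.8146  x^+=2.5788  v^+=4.4214  a^+=2.4694
step 3: x_pred=9.6625  r=-9.4625  x^+=3.9188  v^+=4.2700  a^+=0.4586
step 4: x_pred=9.3729  r=-14.8229  x^+=0.3754  v^+=-0.0589  a^+=-2.6912

resid = -14.8229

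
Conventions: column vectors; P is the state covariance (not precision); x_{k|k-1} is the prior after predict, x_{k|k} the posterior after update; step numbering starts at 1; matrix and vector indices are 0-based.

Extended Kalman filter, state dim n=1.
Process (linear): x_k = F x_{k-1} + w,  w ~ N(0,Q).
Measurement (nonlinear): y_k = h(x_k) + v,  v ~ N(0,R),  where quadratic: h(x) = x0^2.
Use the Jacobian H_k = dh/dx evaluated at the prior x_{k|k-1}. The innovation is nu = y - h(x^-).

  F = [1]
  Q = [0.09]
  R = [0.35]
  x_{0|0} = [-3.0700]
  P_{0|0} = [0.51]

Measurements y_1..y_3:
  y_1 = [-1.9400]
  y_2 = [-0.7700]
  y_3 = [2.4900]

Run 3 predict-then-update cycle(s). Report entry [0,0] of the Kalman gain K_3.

step 1: x^-=[-3.0700]  P^-=[0.6000]  H_jac=[-6.1400]  S=[22.9698]  K=[-0.1604]  nu=[-11.3649]  x^+=[-1.2472]  P^+=[0.0091]
step 2: x^-=[-1.2472]  P^-=[0.0991]  H_jac=[-2.4945]  S=[0.9669]  K=[-0.2558]  nu=[-2.3256]  x^+=[-0.6524]  P^+=[0.0359]
step 3: x^-=[-0.6524]  P^-=[0.1259]  H_jac=[-1.3048]  S=[0.5643]  K=[-0.2911]  nu=[2.0644]  x^+=[-1.2533]  P^+=[0.0781]

K[0,0] = -0.2911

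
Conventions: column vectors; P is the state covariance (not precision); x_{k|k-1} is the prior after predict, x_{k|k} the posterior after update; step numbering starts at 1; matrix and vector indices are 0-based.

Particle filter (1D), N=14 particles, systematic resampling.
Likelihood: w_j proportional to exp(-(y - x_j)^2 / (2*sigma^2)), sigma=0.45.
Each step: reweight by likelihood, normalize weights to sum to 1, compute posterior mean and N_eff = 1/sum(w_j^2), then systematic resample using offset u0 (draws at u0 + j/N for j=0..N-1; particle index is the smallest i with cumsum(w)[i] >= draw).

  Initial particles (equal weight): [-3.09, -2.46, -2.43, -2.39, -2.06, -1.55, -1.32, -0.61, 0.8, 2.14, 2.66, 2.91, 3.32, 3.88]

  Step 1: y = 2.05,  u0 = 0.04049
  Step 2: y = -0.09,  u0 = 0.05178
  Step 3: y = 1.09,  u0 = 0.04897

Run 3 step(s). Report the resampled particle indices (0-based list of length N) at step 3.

resampled_idx = [0, 1, 2, 3, 4, 5, 6, 7, 8, 9, 10, 11, 12, 13]

step 1: w=[0.0000, 0.0000, 0.0000, 0.0000, 0.0000, 0.0000, 0.0000, 0.0000, 0.0134, 0.6203, 0.2525, 0.1019, 0.0118, 0.0002]  mean=2.3461  Neff=2.1777  idx=[9, 9, 9, 9, 9, 9, 9, 9, 9, 10, 10, 10, 11, 11]
step 2: w=[0.1110, 0.1110, 0.1110, 0.1110, 0.1110, 0.1110, 0.1110, 0.1110, 0.1110, 0.0002, 0.0002, 0.0002, 0.0000, 0.0000]  mean=2.1403  Neff=9.0102  idx=[0, 1, 1, 2, 3, 3, 4, 4, 5, 6, 6, 7, 8, 8]
step 3: w=[0.0714, 0.0714, 0.0714, 0.0714, 0.0714, 0.0714, 0.0714, 0.0714, 0.0714, 0.0714, 0.0714, 0.0714, 0.0714, 0.0714]  mean=2.1400  Neff=14.0000  idx=[0, 1, 2, 3, 4, 5, 6, 7, 8, 9, 10, 11, 12, 13]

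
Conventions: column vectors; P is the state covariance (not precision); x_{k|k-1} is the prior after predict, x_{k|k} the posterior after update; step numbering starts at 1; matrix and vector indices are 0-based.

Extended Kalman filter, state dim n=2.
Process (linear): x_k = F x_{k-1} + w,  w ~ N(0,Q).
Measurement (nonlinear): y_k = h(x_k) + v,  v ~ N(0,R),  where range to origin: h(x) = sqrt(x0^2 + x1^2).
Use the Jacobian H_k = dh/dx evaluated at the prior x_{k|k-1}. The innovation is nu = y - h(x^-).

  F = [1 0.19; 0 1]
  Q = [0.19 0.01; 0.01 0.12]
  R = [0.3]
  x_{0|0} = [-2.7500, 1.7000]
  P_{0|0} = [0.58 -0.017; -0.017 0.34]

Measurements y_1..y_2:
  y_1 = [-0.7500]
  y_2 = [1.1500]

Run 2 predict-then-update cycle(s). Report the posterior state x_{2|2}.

step 1: x^-=[-2.4270, 1.7000]  P^-=[0.7758 0.0576; 0.0576 0.4600]  H_jac=[-0.8191 0.5737]  S=[0.9177]  K=[-0.6564; 0.2362]  nu=[-3.7132]  x^+=[0.0103, 0.8231]  P^+=[0.3804 0.1999; 0.1999 0.4088]
step 2: x^-=[0.1667, 0.8231]  P^-=[0.6611 0.2875; 0.2875 0.5288]  H_jac=[0.1985 0.9801]  S=[0.9459]  K=[0.4367; 0.6083]  nu=[0.3102]  x^+=[0.3021, 1.0118]  P^+=[0.4808 0.0363; 0.0363 0.1788]

x_post = [0.3021, 1.0118]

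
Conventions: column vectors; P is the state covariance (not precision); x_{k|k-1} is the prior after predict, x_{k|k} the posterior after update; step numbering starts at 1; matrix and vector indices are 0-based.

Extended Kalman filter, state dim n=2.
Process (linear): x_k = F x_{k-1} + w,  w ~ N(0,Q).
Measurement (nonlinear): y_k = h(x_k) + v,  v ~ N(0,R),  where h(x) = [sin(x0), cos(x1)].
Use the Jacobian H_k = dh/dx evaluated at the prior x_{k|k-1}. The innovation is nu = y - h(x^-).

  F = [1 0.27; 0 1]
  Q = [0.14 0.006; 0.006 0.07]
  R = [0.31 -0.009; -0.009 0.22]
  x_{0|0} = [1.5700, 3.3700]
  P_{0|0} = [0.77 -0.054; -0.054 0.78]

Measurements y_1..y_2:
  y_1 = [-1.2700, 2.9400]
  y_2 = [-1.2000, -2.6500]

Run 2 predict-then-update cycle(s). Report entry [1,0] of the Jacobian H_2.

H_jac[1,0] = 0.0000

step 1: x^-=[2.4799, 3.3700]  P^-=[0.9377 0.1626; 0.1626 0.8500]  H_jac=[-0.7890 0.0000; 0.0000 0.2264]  S=[0.8937 -0.0380; -0.0380 0.2636]  K=[-0.8270 0.0203; -0.1132 0.7139]  nu=[-1.8845, 3.9140]  x^+=[4.1178, 6.3773]  P^+=[0.3252 0.0526; 0.0526 0.6981]
step 2: x^-=[5.8396, 6.3773]  P^-=[0.5445 0.2471; 0.2471 0.7681]  H_jac=[0.9032 0.0000; 0.0000 -0.0940]  S=[0.7542 -0.0300; -0.0300 0.2268]  K=[0.6514 -0.0163; 0.2848 -0.2806]  nu=[-0.7709, -3.6456]  x^+=[5.3969, 7.1808]  P^+=[0.2237 0.1005; 0.1005 0.6843]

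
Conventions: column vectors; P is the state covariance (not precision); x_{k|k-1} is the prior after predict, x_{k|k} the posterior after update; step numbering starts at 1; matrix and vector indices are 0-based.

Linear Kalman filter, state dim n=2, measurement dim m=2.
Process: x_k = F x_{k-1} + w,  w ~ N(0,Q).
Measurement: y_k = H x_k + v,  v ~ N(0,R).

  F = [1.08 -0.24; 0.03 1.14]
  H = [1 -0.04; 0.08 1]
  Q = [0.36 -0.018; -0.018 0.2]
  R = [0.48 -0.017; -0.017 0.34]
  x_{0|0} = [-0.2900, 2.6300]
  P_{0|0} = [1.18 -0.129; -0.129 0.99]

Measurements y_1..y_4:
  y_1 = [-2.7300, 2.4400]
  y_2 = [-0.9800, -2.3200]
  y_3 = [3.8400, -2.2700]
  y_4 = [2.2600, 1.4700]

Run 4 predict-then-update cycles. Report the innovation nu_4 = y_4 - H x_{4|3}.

step 1: x^-=[-0.9444, 2.9895]  P^-=[1.8602 -0.4085; -0.4085 1.4788]  S=[2.3753 -0.3346; -0.3346 1.7654]  K=[0.7904 0.0027; -0.0838 0.8033]  nu=[-1.6660, -0.4739]  x^+=[-2.2625, 2.7483]  P^+=[0.3776 -0.0427; -0.0427 0.2780]
step 2: x^-=[-3.1031, 3.0652]  P^-=[0.8387 -0.1341; -0.1341 0.5587]  S=[1.3303 -0.1060; -0.1060 0.8826]  K=[0.6345 0.0002; -0.0688 0.6126]  nu=[2.2457, -5.1369]  x^+=[-1.6793, -0.2361]  P^+=[0.3032 -0.0350; -0.0350 0.2122]
step 3: x^-=[-1.7570, -0.3196]  P^-=[0.7439 -0.1090; -0.1090 0.4737]  S=[1.2334 -0.0851; -0.0851 0.8010]  K=[0.6069 0.0027; -0.0642 0.5737]  nu=[5.5842, -1.8098]  x^+=[1.6271, -1.7162]  P^+=[0.2899 -0.0326; -0.0326 0.1987]
step 4: x^-=[2.1691, -1.9077]  P^-=[0.7265 -0.1029; -0.1029 0.4563]  S=[1.2155 -0.0797; -0.0797 0.7845]  K=[0.6014 0.0040; -0.0626 0.5648]  nu=[0.0145, 3.2042]  x^+=[2.1908, -0.0989]  P^+=[0.2873 -0.0318; -0.0318 0.1956]

innov = [0.0145, 3.2042]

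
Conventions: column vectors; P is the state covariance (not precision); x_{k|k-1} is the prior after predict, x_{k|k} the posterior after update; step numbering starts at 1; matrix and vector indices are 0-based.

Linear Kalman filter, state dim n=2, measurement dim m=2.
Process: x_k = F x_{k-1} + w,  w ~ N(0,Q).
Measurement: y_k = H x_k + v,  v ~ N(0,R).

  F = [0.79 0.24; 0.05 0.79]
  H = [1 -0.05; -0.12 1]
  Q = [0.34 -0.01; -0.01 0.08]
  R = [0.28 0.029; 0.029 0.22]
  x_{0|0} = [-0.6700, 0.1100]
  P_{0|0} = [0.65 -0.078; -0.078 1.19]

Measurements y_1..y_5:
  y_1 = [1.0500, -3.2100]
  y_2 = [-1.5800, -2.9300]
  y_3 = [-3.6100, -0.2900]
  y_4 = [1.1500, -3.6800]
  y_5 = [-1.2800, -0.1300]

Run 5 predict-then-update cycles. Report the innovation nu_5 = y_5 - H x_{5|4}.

innov = [-0.7070, 1.5447]

step 1: x^-=[-0.5029, 0.0534]  P^-=[0.7846 0.1917; 0.1917 0.8181]  S=[1.0475 0.0868; 0.0868 1.0034]  K=[0.7371 0.0335; 0.0789 0.7856]  nu=[1.5556, -3.3237]  x^+=[0.5326, -2.4351]  P^+=[0.2101 0.0539; 0.0539 0.1816]
step 2: x^-=[-0.1637, -1.8971]  P^-=[0.5020 0.0670; 0.0670 0.1981]  S=[0.7758 0.0263; 0.0263 0.4093]  K=[0.6436 -0.0247; 0.0580 0.4607]  nu=[-1.5112, -1.0526]  x^+=[-1.1102, -2.4697]  P^+=[0.1812 0.0350; 0.0350 0.1072]
step 3: x^-=[-1.4698, -2.0066]  P^-=[0.4725 0.0397; 0.0397 0.1501]  S=[0.7490 0.0048; 0.0048 0.3674]  K=[0.6286 -0.0543; 0.0405 0.3951]  nu=[-2.2405, 1.5402]  x^+=[-2.9620, -1.4888]  P^+=[0.1758 0.0274; 0.0274 0.0914]
step 4: x^-=[-2.6973, -1.3242]  P^-=[0.4654 0.0317; 0.0317 0.1396]  S=[0.7425 -0.0020; -0.0020 0.3587]  K=[0.6244 -0.0639; 0.0343 0.3788]  nu=[3.7811, -2.6795]  x^+=[-0.1650, -2.2098]  P^+=[0.1742 0.0249; 0.0249 0.0873]
step 5: x^-=[-0.6607, -1.7540]  P^-=[0.4632 0.0293; 0.0293 0.1369]  S=[0.7406 -0.0039; -0.0039 0.3565]  K=[0.6231 -0.0668; 0.0323 0.3745]  nu=[-0.7070, 1.5447]  x^+=[-1.2044, -1.1984]  P^+=[0.1737 0.0242; 0.0242 0.0862]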